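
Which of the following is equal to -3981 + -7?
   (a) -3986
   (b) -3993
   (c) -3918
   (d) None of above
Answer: d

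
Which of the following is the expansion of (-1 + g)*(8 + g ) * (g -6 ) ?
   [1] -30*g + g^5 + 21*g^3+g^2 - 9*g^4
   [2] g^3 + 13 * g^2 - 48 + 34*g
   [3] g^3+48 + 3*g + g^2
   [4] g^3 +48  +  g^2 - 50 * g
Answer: 4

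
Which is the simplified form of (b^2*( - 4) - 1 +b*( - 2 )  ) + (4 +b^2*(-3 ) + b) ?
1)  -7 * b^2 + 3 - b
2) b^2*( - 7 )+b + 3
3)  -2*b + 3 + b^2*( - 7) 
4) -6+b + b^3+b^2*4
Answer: 1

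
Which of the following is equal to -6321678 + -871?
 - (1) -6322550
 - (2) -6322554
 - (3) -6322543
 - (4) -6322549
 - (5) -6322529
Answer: 4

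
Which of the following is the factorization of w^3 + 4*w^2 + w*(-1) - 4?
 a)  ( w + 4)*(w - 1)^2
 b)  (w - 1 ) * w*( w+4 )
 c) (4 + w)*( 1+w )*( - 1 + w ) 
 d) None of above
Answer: c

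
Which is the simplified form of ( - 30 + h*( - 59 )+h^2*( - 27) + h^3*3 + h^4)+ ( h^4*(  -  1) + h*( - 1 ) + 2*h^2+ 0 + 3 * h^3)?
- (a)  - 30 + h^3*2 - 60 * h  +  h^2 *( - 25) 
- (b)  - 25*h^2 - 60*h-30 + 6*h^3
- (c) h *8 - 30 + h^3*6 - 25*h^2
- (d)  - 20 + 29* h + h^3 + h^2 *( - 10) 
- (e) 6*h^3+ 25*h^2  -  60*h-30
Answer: b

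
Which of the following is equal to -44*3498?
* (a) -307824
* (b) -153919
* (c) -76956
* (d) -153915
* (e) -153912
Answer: e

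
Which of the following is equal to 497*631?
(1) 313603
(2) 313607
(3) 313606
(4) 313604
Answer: 2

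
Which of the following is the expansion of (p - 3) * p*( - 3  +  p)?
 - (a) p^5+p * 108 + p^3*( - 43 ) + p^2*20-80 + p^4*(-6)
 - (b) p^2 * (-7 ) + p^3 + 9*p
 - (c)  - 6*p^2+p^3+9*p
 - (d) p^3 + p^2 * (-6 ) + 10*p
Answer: c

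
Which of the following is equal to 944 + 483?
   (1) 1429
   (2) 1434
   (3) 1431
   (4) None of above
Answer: 4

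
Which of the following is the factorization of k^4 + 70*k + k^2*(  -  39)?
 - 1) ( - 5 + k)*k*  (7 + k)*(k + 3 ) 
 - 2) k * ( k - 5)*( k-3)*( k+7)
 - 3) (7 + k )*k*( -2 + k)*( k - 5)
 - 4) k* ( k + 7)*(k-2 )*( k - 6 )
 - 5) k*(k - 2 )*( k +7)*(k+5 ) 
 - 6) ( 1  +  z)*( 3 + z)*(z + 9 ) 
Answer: 3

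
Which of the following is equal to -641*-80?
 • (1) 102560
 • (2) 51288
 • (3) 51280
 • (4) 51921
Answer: 3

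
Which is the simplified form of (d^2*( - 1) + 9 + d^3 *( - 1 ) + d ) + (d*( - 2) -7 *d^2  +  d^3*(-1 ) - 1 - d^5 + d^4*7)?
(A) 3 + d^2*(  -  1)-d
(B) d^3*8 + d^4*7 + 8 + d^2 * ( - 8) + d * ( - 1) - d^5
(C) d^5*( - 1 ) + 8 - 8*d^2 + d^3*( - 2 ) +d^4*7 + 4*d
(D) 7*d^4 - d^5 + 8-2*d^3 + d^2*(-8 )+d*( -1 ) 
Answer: D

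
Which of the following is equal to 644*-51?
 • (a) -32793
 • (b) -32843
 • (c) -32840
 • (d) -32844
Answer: d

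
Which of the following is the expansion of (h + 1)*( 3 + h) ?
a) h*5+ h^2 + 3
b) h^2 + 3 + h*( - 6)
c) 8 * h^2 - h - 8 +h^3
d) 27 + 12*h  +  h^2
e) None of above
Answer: e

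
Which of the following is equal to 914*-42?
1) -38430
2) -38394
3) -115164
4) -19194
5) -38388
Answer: 5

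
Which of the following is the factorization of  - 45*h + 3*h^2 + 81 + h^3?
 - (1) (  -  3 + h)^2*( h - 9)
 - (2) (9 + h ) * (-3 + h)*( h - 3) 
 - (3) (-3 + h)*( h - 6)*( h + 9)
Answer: 2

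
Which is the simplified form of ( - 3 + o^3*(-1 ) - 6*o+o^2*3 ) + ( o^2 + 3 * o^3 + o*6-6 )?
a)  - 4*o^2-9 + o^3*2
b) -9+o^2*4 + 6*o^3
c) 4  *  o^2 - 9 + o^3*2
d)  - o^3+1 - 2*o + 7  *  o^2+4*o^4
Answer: c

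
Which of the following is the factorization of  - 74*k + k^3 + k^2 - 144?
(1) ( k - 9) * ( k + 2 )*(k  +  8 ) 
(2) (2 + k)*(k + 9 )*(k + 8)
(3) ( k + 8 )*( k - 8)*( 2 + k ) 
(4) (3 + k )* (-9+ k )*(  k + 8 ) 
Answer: 1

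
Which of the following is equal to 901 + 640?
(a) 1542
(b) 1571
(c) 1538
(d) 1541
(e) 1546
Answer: d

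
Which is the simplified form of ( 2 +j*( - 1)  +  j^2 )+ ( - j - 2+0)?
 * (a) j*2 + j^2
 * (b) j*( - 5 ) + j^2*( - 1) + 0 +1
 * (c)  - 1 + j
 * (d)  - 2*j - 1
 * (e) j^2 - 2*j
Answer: e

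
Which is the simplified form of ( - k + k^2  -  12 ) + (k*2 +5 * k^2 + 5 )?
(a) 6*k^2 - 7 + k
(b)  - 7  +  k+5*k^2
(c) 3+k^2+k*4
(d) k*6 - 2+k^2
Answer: a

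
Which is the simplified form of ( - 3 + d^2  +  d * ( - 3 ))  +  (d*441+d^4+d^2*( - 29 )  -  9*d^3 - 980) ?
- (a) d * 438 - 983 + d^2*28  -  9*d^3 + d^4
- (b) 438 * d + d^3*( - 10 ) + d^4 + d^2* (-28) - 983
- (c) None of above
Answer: c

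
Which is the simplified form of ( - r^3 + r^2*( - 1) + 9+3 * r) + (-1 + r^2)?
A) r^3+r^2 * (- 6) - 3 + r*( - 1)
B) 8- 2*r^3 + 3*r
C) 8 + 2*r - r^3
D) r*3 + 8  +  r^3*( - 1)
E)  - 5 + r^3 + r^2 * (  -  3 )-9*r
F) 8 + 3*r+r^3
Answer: D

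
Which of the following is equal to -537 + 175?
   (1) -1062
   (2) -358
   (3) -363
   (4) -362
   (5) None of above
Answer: 4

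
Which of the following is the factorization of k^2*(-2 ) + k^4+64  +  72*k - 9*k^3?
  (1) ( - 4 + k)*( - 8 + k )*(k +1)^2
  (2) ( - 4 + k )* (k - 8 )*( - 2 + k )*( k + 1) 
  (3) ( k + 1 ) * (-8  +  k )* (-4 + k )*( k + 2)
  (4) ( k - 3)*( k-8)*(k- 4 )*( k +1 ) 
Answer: 3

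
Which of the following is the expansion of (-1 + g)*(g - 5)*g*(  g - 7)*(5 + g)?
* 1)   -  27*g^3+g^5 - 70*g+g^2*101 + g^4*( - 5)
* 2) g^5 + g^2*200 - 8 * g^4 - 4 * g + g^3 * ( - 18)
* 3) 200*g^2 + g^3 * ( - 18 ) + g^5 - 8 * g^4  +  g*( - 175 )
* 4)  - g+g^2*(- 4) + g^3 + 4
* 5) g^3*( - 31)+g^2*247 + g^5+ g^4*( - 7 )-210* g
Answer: 3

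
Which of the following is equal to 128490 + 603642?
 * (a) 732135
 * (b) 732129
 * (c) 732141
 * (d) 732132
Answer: d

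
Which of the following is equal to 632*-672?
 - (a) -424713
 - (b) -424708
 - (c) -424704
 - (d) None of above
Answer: c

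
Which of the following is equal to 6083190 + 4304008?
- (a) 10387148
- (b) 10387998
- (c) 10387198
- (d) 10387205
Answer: c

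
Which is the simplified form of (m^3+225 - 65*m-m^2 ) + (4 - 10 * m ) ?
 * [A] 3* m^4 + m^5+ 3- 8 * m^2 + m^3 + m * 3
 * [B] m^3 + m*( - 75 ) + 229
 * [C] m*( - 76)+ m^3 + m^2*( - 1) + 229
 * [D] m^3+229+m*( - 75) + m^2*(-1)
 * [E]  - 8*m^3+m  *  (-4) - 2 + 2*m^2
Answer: D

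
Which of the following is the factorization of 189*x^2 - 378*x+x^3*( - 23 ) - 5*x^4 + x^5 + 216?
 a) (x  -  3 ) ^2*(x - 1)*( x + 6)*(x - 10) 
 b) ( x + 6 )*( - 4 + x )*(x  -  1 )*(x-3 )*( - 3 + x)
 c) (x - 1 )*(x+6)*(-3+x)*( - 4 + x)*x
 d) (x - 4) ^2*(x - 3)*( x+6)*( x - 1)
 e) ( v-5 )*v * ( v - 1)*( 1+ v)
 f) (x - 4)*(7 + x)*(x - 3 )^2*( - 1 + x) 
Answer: b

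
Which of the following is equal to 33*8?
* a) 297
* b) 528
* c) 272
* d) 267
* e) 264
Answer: e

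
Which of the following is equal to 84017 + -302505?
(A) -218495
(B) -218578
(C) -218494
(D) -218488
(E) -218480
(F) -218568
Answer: D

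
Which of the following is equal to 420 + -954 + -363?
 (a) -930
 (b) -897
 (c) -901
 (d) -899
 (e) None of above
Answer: b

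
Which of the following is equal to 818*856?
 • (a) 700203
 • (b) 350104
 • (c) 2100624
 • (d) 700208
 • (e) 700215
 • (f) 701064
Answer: d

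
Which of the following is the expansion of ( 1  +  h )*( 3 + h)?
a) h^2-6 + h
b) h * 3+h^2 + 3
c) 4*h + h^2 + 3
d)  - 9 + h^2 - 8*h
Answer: c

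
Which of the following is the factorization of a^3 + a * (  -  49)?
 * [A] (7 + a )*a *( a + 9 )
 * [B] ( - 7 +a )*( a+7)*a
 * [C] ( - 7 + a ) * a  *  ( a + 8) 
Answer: B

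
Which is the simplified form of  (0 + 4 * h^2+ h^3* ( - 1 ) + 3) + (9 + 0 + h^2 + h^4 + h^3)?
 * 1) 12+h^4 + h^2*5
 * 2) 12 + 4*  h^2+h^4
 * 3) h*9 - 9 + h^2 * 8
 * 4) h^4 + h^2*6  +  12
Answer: 1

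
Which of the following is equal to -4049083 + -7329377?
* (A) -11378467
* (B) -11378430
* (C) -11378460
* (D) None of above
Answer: C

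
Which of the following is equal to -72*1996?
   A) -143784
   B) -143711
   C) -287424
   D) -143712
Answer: D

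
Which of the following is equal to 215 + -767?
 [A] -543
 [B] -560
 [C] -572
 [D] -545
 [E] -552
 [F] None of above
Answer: E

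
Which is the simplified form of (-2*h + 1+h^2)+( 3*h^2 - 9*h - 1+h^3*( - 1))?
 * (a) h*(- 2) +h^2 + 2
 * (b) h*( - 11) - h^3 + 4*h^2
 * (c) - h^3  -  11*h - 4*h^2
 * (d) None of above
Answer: b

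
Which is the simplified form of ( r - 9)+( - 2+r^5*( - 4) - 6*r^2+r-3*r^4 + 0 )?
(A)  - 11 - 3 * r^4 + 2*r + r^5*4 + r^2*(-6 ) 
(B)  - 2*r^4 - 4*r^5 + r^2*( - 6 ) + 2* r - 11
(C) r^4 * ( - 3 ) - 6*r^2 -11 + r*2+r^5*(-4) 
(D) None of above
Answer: C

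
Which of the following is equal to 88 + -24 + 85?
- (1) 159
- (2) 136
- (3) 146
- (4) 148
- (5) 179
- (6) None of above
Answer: 6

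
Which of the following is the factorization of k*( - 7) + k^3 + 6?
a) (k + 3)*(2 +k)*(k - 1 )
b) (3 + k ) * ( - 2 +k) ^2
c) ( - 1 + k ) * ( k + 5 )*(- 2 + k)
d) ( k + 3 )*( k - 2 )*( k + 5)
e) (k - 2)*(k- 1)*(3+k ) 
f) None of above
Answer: e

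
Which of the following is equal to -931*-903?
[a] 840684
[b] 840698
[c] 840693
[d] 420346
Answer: c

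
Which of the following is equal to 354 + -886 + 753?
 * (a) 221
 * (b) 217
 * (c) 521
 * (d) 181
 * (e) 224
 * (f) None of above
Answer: a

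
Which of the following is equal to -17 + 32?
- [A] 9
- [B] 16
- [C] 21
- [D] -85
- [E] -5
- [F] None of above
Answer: F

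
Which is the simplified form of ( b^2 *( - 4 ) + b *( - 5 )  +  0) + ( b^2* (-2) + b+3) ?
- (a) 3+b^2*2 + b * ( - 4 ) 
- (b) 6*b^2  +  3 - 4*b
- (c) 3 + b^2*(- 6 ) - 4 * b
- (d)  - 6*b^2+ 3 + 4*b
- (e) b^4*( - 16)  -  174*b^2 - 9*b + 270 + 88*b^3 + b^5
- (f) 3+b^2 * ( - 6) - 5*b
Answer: c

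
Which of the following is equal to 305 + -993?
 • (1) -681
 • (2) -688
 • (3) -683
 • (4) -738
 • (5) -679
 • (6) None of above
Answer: 2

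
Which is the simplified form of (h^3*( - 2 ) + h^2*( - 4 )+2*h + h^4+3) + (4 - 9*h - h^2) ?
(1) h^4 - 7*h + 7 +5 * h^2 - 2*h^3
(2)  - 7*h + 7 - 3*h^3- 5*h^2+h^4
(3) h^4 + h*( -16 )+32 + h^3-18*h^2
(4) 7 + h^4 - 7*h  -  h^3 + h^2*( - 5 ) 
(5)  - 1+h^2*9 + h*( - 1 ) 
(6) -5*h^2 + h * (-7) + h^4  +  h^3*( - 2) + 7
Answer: 6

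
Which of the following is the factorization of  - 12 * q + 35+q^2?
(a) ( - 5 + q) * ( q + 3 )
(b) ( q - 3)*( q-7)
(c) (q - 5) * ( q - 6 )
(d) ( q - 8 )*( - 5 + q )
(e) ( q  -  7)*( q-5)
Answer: e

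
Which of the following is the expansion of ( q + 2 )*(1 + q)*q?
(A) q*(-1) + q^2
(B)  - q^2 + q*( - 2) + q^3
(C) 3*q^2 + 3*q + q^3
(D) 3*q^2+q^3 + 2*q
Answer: D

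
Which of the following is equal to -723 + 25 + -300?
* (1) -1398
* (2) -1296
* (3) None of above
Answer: 3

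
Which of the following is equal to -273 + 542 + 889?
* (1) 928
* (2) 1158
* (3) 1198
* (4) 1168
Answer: 2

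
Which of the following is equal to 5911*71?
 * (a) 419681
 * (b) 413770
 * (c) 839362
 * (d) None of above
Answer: a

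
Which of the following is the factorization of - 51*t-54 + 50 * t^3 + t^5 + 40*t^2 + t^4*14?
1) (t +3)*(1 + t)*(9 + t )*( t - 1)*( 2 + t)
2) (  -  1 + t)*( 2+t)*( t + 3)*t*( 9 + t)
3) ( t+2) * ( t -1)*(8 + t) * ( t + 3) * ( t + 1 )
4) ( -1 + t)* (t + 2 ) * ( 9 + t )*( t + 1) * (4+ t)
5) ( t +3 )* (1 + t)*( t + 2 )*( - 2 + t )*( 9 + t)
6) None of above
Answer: 1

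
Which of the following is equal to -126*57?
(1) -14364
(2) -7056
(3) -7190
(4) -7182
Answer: 4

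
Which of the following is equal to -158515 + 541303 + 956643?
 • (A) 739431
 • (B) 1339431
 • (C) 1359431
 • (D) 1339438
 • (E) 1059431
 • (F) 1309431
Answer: B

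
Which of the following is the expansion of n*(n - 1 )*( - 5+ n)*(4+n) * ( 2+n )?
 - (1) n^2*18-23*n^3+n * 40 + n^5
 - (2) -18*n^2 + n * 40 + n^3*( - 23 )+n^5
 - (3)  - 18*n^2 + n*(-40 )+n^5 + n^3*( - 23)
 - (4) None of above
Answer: 2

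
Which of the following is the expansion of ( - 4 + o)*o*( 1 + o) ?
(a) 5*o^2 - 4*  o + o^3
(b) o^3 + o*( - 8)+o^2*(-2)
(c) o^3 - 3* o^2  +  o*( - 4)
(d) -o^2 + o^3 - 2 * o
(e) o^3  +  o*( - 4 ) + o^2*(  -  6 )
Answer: c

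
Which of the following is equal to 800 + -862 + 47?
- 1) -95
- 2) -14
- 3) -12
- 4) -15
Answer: 4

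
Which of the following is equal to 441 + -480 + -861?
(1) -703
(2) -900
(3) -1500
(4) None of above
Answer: 2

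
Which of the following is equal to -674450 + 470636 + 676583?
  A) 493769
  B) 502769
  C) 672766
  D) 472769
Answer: D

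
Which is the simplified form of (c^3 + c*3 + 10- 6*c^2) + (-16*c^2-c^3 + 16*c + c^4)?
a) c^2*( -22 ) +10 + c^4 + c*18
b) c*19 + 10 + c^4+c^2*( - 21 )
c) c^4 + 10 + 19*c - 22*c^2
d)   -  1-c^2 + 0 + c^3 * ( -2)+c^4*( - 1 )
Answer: c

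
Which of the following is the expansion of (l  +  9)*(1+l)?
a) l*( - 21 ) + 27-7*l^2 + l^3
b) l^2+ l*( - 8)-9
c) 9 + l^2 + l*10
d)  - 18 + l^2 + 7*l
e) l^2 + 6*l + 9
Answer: c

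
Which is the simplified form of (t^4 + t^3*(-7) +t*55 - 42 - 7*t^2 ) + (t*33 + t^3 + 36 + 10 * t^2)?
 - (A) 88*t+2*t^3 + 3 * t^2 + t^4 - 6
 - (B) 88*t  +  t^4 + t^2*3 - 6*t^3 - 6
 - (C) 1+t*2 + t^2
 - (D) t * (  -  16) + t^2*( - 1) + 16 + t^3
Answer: B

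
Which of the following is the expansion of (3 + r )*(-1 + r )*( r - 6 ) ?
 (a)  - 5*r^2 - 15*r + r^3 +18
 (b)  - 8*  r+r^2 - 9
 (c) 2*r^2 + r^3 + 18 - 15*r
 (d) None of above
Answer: d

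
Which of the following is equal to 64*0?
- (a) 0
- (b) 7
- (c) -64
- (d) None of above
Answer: a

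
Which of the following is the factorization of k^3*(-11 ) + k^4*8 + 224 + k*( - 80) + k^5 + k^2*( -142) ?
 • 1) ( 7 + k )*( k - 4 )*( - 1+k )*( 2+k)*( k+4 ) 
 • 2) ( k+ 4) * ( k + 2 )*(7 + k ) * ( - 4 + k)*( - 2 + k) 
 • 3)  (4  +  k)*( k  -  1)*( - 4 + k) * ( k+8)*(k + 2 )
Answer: 1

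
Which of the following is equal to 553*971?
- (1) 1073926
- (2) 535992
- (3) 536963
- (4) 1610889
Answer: 3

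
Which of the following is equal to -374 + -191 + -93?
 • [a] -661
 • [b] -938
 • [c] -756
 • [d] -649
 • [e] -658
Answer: e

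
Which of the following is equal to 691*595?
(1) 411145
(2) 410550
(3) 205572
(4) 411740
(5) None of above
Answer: 1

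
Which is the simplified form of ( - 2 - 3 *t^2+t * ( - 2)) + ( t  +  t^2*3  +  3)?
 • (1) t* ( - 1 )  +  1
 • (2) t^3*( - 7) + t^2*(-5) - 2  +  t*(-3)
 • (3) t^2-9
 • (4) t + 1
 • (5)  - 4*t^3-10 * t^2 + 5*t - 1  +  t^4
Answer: 1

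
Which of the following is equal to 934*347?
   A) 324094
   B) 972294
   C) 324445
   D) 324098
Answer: D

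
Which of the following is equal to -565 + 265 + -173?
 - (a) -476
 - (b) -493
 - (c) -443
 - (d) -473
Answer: d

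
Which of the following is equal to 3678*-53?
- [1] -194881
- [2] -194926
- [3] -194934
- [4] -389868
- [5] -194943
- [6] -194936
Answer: 3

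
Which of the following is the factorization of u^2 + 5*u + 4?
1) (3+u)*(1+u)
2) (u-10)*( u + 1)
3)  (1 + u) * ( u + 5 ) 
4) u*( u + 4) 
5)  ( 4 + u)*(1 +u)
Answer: 5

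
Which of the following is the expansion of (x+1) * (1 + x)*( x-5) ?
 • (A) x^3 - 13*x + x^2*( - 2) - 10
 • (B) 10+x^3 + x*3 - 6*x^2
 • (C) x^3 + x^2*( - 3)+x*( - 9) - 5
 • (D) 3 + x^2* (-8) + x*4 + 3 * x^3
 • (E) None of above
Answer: C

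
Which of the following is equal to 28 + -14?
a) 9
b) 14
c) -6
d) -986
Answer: b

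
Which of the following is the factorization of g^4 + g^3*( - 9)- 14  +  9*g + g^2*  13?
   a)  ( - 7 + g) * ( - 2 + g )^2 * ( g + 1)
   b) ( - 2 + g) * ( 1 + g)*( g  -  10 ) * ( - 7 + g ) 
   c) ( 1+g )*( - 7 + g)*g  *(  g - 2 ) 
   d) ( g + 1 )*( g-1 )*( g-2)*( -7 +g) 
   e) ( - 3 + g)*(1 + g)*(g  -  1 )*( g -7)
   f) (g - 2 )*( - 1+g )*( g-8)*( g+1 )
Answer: d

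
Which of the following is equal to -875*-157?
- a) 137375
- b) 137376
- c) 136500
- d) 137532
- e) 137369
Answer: a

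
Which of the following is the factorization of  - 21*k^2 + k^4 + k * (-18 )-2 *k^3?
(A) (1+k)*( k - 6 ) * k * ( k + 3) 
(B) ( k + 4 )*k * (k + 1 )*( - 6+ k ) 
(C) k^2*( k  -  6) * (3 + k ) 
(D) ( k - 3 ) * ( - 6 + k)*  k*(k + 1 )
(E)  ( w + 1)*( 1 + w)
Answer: A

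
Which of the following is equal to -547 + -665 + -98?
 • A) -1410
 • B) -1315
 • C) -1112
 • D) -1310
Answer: D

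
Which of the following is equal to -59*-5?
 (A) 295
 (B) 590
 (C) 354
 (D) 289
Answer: A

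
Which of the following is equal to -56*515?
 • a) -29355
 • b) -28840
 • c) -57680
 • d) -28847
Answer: b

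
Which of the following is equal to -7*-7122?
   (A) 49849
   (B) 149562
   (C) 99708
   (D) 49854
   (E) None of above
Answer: D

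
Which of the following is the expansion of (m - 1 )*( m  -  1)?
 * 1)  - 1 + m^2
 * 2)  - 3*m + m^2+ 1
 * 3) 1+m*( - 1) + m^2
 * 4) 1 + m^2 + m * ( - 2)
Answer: 4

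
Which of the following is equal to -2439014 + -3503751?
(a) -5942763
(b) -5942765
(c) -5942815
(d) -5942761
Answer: b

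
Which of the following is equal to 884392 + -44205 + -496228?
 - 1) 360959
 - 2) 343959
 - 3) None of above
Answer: 2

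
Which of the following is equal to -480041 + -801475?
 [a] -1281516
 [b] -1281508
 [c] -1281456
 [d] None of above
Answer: a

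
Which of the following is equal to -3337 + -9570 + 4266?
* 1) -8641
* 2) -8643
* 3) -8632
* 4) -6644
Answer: 1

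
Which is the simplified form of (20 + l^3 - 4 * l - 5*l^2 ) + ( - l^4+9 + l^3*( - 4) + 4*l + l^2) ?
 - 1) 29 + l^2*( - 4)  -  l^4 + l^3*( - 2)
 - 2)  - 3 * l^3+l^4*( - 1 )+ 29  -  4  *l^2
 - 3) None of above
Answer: 2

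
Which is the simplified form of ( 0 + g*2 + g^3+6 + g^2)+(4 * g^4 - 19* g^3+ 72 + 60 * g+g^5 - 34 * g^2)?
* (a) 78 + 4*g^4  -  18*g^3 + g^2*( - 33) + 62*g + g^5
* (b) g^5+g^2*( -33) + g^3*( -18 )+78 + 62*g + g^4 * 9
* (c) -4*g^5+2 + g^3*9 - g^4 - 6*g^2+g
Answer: a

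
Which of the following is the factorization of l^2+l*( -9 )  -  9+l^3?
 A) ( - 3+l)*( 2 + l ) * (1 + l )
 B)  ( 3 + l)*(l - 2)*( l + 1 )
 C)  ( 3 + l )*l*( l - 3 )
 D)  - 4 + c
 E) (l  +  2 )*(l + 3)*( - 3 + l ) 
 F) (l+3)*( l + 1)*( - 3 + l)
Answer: F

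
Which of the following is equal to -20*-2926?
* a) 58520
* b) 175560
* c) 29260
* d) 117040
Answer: a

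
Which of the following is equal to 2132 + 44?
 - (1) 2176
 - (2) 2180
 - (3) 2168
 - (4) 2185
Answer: 1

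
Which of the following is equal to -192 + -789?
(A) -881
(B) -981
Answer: B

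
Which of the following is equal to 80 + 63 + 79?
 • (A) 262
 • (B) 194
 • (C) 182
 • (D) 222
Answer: D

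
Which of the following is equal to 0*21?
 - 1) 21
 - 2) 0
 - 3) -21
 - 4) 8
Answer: 2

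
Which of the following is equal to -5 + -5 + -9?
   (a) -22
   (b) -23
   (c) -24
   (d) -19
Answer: d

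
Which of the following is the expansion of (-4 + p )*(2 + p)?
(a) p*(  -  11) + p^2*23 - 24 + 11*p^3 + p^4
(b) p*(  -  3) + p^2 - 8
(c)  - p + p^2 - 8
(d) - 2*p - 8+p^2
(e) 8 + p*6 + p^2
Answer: d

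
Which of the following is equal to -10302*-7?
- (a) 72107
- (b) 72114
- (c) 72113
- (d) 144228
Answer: b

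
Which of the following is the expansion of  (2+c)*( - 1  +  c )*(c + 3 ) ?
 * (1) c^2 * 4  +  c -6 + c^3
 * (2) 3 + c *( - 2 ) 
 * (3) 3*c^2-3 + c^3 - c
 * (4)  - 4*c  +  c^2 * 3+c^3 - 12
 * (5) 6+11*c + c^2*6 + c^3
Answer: 1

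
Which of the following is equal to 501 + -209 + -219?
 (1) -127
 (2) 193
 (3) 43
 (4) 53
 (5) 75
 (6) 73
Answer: 6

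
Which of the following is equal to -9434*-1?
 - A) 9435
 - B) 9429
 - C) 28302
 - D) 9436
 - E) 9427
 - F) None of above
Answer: F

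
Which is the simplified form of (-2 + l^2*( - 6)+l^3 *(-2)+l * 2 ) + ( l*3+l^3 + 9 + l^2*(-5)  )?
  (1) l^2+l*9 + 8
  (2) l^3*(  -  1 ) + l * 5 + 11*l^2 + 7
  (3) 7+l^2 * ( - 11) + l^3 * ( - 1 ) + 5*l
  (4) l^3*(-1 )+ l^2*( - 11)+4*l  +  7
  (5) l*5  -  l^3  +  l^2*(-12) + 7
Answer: 3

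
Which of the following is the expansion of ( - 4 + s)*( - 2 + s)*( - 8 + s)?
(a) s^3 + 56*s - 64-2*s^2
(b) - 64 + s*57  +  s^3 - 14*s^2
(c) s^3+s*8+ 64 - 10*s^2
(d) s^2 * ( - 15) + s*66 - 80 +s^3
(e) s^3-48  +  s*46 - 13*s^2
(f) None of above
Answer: f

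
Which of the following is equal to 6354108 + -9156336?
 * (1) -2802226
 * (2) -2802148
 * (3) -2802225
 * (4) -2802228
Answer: 4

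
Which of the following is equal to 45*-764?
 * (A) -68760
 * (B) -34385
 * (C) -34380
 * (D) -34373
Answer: C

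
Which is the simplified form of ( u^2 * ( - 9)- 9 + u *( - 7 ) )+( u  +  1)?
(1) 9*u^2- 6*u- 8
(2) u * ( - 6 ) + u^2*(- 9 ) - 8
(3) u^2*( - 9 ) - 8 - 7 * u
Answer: 2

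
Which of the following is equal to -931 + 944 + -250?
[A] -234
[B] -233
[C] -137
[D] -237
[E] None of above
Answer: D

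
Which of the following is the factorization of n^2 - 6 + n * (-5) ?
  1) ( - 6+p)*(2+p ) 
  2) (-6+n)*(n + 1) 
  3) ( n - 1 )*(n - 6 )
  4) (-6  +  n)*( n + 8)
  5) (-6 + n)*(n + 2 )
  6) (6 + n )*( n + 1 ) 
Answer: 2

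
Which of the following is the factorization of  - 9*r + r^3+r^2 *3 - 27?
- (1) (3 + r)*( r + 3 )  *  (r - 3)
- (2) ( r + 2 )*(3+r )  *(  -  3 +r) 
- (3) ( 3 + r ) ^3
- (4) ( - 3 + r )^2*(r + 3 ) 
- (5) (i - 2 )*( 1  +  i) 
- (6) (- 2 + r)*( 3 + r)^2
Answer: 1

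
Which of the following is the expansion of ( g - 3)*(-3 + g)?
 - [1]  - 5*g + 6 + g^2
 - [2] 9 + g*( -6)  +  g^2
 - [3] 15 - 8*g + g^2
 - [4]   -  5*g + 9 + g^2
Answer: 2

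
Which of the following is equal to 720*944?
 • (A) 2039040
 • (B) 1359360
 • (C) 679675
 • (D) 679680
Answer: D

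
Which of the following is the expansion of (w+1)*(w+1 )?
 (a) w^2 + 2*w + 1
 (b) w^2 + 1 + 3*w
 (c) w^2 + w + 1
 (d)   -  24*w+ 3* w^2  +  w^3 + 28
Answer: a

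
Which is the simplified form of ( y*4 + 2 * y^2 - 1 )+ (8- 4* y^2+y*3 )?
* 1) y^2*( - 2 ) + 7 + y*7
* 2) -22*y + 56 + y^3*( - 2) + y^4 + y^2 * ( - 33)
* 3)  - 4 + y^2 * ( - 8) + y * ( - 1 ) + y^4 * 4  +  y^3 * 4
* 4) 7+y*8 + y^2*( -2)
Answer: 1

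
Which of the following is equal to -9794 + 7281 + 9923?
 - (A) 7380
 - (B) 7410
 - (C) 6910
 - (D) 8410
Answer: B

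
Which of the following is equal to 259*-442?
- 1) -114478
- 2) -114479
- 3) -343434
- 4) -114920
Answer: 1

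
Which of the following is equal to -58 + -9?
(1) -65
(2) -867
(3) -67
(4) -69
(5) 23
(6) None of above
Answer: 3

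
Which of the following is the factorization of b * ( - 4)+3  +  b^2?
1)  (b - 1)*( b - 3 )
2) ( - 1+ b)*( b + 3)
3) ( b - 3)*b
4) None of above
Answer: 1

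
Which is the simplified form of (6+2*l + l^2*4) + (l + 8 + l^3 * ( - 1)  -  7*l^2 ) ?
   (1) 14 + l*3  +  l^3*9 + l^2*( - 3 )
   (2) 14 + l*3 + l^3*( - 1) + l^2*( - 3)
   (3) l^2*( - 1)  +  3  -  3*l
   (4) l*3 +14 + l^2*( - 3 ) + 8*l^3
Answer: 2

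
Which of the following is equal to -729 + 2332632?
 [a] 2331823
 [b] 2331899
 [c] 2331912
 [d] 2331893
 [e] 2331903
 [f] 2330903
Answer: e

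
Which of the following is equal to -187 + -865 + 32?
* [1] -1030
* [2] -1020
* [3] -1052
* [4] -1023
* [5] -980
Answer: 2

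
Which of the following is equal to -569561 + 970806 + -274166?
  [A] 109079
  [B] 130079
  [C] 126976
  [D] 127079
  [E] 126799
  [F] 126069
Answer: D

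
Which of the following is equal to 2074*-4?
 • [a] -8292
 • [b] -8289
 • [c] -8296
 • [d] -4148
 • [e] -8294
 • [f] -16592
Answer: c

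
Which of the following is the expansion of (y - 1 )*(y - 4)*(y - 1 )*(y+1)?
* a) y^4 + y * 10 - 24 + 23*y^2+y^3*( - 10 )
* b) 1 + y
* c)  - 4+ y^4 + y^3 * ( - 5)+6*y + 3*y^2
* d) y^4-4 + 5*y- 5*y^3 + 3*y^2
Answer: d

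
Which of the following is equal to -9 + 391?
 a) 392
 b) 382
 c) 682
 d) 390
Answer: b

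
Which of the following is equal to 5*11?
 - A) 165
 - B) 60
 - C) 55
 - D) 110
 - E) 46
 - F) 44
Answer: C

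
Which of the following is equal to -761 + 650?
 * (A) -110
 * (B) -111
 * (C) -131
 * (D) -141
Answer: B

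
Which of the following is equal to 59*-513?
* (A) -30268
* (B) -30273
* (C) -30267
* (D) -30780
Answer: C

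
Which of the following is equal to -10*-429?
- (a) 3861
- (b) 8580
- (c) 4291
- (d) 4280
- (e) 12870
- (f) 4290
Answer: f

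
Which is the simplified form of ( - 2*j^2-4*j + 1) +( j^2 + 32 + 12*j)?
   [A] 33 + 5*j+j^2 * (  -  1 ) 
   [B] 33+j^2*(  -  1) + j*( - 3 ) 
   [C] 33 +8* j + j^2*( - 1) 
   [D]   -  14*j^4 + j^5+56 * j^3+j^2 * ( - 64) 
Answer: C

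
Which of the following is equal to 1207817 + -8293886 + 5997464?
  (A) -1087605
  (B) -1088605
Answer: B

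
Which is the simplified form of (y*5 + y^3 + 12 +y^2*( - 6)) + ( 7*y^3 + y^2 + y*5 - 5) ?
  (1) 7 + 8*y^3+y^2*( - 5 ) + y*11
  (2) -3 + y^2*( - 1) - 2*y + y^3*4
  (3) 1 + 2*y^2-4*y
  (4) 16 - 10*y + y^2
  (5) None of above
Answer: 5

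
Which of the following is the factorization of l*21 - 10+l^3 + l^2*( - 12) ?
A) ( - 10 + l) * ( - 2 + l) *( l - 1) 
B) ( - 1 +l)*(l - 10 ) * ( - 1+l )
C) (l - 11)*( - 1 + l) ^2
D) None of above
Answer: B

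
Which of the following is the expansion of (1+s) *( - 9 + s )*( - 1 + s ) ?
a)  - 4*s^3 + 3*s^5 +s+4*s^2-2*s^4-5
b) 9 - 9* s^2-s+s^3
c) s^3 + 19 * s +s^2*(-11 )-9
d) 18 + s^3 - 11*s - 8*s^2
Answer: b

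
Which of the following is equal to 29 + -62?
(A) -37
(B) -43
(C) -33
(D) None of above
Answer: C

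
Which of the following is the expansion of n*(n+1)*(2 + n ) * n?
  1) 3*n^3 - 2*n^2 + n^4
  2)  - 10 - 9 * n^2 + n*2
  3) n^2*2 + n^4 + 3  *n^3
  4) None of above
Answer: 3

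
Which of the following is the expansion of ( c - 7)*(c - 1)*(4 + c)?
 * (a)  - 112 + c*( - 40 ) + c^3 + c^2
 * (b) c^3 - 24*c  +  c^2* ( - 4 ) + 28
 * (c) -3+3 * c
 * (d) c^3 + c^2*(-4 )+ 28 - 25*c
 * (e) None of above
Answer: d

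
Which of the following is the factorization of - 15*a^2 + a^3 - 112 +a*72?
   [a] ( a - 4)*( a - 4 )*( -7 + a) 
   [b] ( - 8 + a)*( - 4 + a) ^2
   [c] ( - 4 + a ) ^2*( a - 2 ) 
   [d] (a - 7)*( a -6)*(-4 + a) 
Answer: a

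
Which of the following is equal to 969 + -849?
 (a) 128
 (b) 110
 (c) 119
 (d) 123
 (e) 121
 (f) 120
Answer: f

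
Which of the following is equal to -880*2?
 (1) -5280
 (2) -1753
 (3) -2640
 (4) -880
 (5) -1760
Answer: 5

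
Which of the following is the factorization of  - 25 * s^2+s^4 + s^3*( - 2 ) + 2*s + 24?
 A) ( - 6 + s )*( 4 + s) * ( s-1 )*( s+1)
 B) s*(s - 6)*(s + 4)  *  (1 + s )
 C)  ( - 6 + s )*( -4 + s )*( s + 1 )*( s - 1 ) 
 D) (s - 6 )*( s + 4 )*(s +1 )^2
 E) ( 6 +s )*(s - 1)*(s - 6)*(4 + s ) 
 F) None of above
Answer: A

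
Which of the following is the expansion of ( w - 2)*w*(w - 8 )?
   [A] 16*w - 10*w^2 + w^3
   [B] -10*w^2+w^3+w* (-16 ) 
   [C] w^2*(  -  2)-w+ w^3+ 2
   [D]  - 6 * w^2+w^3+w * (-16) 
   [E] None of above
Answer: A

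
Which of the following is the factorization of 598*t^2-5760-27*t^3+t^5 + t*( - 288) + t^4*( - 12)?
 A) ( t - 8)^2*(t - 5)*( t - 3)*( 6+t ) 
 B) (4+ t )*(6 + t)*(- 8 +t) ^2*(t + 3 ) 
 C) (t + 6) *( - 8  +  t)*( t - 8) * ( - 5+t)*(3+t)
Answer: C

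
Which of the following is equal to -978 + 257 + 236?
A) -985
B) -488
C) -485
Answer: C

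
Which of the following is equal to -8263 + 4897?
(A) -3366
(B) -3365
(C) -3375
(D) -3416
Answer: A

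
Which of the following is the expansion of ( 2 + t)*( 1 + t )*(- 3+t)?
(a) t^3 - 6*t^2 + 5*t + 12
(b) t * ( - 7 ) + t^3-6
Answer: b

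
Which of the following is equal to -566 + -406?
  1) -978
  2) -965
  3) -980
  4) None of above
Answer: 4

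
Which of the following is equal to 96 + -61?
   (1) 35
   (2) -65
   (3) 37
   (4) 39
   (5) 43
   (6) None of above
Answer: 1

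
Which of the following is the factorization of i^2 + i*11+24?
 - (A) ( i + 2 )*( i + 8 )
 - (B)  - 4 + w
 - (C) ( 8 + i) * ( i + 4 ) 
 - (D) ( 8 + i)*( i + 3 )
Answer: D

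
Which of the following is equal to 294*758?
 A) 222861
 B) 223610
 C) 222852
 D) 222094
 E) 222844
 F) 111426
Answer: C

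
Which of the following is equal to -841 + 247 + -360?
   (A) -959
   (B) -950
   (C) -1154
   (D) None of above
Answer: D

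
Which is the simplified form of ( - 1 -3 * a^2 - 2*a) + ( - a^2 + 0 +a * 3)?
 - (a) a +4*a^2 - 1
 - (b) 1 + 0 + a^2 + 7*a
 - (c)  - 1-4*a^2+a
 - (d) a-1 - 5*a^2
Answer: c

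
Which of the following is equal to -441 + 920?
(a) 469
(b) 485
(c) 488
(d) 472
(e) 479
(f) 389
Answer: e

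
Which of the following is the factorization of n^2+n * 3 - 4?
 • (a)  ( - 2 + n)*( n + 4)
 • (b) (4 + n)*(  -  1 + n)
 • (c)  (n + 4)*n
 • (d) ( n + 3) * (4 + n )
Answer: b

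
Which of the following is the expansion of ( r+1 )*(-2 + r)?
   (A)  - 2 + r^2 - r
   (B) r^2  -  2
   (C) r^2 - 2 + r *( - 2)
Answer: A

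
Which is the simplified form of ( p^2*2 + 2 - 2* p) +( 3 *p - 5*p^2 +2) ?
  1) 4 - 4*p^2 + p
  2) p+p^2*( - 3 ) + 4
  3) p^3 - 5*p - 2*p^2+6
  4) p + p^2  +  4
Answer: 2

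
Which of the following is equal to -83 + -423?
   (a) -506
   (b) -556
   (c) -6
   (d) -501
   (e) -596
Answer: a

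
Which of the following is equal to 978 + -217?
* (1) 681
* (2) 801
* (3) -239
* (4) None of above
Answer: 4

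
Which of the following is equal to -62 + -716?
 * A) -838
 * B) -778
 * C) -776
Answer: B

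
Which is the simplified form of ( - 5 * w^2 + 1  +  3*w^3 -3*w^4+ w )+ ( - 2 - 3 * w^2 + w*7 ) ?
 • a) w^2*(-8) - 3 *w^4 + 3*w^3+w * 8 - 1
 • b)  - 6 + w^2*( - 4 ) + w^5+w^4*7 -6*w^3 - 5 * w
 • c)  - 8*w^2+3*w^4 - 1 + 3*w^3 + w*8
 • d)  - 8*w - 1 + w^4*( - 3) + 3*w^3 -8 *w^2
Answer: a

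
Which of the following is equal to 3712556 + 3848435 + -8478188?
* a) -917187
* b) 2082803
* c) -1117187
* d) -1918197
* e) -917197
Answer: e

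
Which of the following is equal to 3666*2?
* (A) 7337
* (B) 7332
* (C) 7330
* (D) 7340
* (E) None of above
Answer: B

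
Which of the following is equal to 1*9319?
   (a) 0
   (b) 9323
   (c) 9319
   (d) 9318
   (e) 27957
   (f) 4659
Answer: c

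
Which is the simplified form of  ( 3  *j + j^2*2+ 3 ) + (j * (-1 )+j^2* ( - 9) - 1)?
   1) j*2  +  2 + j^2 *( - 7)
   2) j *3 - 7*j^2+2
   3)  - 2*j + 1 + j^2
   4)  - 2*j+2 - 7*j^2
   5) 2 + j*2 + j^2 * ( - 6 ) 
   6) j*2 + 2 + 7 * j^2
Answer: 1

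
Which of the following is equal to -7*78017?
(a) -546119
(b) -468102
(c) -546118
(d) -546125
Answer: a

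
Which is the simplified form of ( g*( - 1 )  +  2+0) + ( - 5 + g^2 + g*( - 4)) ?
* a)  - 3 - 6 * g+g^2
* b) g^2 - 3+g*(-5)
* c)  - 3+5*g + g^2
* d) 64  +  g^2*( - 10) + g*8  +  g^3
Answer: b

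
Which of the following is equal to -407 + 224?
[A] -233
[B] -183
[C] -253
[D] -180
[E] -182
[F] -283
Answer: B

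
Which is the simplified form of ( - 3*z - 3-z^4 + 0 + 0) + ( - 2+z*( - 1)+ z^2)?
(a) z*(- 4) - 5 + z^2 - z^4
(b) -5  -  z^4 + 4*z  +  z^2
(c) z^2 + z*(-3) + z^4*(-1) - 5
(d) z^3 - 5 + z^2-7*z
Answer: a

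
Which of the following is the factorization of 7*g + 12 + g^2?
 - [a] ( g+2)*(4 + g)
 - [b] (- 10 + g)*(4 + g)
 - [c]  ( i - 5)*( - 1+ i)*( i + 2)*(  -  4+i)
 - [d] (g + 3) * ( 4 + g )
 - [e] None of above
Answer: d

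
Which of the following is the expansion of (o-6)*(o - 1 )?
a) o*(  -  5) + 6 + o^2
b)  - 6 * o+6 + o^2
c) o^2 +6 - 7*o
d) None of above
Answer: c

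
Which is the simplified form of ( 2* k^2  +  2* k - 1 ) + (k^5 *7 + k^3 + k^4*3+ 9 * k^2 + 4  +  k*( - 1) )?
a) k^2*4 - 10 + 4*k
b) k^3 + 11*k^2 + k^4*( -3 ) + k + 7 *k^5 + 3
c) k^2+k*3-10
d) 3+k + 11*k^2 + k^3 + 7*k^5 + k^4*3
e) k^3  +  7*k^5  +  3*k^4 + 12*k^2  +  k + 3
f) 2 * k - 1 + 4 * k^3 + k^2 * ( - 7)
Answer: d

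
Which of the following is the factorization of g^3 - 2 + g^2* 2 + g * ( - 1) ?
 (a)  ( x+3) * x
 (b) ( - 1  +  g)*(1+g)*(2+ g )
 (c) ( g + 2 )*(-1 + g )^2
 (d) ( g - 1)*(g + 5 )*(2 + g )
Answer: b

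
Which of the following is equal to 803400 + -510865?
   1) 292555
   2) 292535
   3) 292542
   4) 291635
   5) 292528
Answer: 2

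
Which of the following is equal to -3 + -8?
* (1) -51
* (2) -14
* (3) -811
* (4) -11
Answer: 4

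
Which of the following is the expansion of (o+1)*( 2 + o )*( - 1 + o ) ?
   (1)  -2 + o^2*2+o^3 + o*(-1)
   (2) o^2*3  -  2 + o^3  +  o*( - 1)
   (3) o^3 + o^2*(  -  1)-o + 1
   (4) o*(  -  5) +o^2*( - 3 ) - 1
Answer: 1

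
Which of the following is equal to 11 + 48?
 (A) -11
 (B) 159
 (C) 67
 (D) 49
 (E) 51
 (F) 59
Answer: F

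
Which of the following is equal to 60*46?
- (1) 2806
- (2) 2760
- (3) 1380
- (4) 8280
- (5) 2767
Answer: 2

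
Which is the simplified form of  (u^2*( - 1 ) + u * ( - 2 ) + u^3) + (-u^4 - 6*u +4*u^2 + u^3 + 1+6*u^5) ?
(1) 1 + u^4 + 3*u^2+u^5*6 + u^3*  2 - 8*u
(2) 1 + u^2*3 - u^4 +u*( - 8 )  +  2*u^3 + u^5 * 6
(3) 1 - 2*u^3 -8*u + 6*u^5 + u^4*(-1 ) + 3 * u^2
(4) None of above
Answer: 2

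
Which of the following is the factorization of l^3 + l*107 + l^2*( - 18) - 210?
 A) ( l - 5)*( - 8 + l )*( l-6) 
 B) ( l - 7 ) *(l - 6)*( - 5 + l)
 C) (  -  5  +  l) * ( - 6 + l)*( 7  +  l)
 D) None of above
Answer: B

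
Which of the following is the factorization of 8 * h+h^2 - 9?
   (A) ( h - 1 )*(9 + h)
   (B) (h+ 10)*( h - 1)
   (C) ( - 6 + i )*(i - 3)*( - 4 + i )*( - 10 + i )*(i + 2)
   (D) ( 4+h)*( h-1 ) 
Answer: A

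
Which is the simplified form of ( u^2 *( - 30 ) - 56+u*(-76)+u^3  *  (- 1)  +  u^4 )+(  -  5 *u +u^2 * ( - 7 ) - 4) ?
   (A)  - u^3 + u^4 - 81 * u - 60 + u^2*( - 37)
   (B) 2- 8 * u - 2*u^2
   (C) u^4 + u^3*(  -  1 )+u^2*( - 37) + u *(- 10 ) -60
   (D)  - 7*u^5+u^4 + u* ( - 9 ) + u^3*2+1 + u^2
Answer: A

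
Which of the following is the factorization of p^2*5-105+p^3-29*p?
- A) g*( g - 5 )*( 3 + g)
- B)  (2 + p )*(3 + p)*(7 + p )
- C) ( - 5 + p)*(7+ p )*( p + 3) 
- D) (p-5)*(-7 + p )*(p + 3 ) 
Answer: C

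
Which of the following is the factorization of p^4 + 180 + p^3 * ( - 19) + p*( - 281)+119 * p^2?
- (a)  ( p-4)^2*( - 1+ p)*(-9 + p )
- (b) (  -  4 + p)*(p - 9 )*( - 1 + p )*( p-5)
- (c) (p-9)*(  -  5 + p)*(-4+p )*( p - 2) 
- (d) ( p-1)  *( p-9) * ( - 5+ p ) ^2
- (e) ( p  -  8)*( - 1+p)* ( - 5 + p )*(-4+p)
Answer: b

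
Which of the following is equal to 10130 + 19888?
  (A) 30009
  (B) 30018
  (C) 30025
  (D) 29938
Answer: B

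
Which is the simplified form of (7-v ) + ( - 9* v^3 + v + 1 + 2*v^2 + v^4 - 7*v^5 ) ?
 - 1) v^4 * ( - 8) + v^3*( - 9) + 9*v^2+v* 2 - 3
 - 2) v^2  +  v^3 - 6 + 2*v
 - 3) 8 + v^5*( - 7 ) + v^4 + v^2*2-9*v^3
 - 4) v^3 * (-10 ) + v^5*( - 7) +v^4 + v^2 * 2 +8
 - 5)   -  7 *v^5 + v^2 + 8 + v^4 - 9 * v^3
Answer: 3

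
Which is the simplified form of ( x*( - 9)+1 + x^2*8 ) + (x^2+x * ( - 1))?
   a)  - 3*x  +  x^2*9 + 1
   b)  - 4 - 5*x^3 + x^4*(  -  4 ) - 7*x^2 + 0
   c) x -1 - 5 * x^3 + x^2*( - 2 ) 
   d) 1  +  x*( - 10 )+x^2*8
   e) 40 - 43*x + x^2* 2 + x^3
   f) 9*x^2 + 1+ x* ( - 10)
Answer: f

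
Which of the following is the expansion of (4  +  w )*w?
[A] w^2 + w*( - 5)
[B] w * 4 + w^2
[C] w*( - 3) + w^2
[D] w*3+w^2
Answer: B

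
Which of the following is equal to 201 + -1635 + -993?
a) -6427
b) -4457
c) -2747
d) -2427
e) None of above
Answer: d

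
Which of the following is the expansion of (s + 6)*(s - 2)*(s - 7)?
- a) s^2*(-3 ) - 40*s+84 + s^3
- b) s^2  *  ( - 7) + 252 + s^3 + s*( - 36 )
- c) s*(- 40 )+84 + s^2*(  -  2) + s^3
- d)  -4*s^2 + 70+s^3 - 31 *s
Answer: a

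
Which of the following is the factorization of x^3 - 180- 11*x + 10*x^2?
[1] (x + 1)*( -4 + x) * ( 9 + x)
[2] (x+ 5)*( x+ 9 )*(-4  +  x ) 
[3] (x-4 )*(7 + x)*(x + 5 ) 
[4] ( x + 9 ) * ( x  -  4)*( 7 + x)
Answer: 2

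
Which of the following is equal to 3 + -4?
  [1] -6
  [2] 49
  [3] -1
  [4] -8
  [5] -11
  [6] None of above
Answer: 3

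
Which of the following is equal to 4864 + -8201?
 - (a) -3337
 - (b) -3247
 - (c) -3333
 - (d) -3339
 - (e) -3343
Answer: a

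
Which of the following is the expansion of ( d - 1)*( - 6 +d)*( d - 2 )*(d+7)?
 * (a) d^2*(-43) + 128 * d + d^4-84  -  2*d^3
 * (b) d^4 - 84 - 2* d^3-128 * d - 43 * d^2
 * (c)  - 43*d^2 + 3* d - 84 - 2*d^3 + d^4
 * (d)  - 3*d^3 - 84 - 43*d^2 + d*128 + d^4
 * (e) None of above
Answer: a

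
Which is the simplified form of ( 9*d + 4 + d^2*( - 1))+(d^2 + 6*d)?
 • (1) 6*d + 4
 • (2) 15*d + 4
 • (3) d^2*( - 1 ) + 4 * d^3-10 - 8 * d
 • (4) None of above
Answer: 2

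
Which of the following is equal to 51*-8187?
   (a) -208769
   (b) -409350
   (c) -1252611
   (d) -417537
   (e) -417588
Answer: d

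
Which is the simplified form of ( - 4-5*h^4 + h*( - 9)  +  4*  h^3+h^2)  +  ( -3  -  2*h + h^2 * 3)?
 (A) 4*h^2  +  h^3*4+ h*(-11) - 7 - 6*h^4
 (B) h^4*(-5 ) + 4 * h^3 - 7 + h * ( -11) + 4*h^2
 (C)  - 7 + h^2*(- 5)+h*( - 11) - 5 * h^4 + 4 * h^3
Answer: B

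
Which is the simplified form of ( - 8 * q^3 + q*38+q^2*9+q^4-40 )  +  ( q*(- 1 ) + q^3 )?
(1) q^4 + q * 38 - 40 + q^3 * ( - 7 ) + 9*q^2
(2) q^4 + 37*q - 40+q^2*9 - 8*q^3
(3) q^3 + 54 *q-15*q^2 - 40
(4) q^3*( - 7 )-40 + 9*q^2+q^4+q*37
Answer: 4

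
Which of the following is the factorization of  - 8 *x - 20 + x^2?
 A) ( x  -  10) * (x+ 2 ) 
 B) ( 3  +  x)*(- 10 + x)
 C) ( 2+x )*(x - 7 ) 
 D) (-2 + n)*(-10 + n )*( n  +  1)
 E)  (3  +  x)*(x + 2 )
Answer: A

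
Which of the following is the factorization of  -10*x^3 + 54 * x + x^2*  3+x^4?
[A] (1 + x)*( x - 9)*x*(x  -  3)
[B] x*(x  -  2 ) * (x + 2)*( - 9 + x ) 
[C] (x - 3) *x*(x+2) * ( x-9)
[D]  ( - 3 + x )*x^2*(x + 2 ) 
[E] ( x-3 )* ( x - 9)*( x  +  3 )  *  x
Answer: C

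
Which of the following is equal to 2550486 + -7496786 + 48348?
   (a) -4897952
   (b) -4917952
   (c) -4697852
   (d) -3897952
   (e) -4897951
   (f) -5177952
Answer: a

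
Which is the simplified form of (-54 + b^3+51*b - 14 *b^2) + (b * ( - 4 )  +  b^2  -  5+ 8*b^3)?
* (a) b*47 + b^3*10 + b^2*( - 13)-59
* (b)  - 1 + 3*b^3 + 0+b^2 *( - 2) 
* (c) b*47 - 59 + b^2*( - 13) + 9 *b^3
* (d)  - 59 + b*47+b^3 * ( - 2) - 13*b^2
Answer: c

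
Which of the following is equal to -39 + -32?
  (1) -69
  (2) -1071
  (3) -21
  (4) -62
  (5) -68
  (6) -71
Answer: 6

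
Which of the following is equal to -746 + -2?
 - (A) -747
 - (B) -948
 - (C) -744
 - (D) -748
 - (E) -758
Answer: D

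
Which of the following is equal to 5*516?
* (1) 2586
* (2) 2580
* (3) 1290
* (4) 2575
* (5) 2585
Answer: 2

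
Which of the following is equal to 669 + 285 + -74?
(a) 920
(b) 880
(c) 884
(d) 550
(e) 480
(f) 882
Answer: b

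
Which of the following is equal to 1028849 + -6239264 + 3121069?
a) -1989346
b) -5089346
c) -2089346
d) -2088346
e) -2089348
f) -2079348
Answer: c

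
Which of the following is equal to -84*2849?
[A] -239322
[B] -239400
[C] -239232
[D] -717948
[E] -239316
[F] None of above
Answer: E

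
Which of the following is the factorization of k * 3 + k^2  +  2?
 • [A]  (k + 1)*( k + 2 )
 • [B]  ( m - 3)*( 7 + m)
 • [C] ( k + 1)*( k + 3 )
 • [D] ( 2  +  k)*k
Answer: A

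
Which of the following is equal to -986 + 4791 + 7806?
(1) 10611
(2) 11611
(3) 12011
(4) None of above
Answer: 2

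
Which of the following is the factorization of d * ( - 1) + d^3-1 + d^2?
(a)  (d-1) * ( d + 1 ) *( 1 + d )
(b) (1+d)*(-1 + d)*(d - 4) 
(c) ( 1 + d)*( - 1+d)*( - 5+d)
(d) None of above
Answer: a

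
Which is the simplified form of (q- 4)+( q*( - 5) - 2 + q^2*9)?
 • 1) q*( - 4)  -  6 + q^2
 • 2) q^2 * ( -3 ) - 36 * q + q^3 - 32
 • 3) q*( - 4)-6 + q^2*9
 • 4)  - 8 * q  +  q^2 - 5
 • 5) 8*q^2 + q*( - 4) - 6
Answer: 3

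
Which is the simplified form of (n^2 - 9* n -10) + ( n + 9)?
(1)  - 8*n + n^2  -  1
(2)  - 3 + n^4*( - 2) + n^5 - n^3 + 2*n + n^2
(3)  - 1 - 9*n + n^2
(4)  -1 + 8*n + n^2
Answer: 1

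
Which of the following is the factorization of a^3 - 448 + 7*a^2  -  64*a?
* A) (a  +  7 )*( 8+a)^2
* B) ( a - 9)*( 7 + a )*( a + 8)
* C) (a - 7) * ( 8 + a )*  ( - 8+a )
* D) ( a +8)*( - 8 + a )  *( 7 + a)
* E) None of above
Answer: D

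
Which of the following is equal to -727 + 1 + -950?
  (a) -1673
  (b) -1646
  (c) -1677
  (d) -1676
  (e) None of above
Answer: d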